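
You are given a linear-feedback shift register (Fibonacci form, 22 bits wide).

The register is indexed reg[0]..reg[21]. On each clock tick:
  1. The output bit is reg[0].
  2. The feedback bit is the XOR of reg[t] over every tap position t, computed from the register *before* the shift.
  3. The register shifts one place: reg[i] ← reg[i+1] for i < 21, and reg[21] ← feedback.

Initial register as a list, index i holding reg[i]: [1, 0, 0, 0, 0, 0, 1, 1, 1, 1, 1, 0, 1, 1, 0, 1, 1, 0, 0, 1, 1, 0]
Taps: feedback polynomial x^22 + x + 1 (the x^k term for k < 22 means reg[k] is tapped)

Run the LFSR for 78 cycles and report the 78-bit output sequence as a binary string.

tick  register→output (feedback)
  0  1000001111101101100110→1 (1)
  1  0000011111011011001101→0 (0)
  2  0000111110110110011010→0 (0)
  3  0001111101101100110100→0 (0)
  4  0011111011011001101000→0 (0)
  5  0111110110110011010000→0 (1)
  6  1111101101100110100001→1 (0)
  7  1111011011001101000010→1 (0)
  8  1110110110011010000100→1 (0)
  9  1101101100110100001000→1 (0)
 10  1011011001101000010000→1 (1)
 11  0110110011010000100001→0 (1)
 12  1101100110100001000011→1 (0)
 13  1011001101000010000110→1 (1)
 14  0110011010000100001101→0 (1)
 15  1100110100001000011011→1 (0)
 16  1001101000010000110110→1 (1)
 17  0011010000100001101101→0 (0)
 18  0110100001000011011010→0 (1)
 19  1101000010000110110101→1 (0)
 20  1010000100001101101010→1 (1)
 21  0100001000011011010101→0 (1)
 22  1000010000110110101011→1 (1)
 23  0000100001101101010111→0 (0)
 24  0001000011011010101110→0 (0)
 25  0010000110110101011100→0 (0)
 26  0100001101101010111000→0 (1)
 27  1000011011010101110001→1 (1)
 28  0000110110101011100011→0 (0)
 29  0001101101010111000110→0 (0)
 30  0011011010101110001100→0 (0)
 31  0110110101011100011000→0 (1)
 32  1101101010111000110001→1 (0)
 33  1011010101110001100010→1 (1)
 34  0110101011100011000101→0 (1)
 35  1101010111000110001011→1 (0)
 36  1010101110001100010110→1 (1)
 37  0101011100011000101101→0 (1)
 38  1010111000110001011011→1 (1)
 39  0101110001100010110111→0 (1)
 40  1011100011000101101111→1 (1)
 41  0111000110001011011111→0 (1)
 42  1110001100010110111111→1 (0)
 43  1100011000101101111110→1 (0)
 44  1000110001011011111100→1 (1)
 45  0001100010110111111001→0 (0)
 46  0011000101101111110010→0 (0)
 47  0110001011011111100100→0 (1)
 48  1100010110111111001001→1 (0)
 49  1000101101111110010010→1 (1)
 50  0001011011111100100101→0 (0)
 51  0010110111111001001010→0 (0)
 52  0101101111110010010100→0 (1)
 53  1011011111100100101001→1 (1)
 54  0110111111001001010011→0 (1)
 55  1101111110010010100111→1 (0)
 56  1011111100100101001110→1 (1)
 57  0111111001001010011101→0 (1)
 58  1111110010010100111011→1 (0)
 59  1111100100101001110110→1 (0)
 60  1111001001010011101100→1 (0)
 61  1110010010100111011000→1 (0)
 62  1100100101001110110000→1 (0)
 63  1001001010011101100000→1 (1)
 64  0010010100111011000001→0 (0)
 65  0100101001110110000010→0 (1)
 66  1001010011101100000101→1 (1)
 67  0010100111011000001011→0 (0)
 68  0101001110110000010110→0 (1)
 69  1010011101100000101101→1 (1)
 70  0100111011000001011011→0 (1)
 71  1001110110000010110111→1 (1)
 72  0011101100000101101111→0 (0)
 73  0111011000001011011110→0 (1)
 74  1110110000010110111101→1 (0)
 75  1101100000101101111010→1 (0)
 76  1011000001011011110100→1 (1)
 77  0110000010110111101001→0 (1)

100000111110110110011010000100001101101010111000110001011011111100100101001110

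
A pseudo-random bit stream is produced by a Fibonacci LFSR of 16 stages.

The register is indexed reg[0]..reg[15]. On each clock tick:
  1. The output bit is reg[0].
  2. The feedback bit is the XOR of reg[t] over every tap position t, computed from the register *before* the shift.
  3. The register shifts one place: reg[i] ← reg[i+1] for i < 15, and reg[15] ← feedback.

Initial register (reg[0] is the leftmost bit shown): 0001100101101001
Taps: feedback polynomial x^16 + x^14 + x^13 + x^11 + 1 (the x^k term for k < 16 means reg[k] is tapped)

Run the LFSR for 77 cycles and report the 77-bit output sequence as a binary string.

k : reg_k → out_k, fb_k
0: 0001100101101001 → 0, fb=0
1: 0011001011010010 → 0, fb=0
2: 0110010110100100 → 0, fb=1
3: 1100101101001001 → 1, fb=1
4: 1001011010010011 → 1, fb=1
5: 0010110100100111 → 0, fb=0
6: 0101101001001110 → 0, fb=0
7: 1011010010011100 → 1, fb=1
8: 0110100100111001 → 0, fb=1
9: 1101001001110011 → 1, fb=1
10: 1010010011100111 → 1, fb=1
11: 0100100111001111 → 0, fb=0
12: 1001001110011110 → 1, fb=0
13: 0010011100111100 → 0, fb=0
14: 0100111001111000 → 0, fb=1
15: 1001110011110001 → 1, fb=0
16: 0011100111100010 → 0, fb=1
17: 0111001111000101 → 0, fb=1
18: 1110011110001011 → 1, fb=0
19: 1100111100010110 → 1, fb=0
20: 1001111000101100 → 1, fb=0
21: 0011110001011000 → 0, fb=1
22: 0111100010110001 → 0, fb=1
23: 1111000101100011 → 1, fb=0
24: 1110001011000110 → 1, fb=1
25: 1100010110001101 → 1, fb=0
26: 1000101100011010 → 1, fb=1
27: 0001011000110101 → 0, fb=0
28: 0010110001101010 → 0, fb=1
29: 0101100011010101 → 0, fb=0
30: 1011000110101010 → 1, fb=0
31: 0110001101010100 → 0, fb=0
32: 1100011010101000 → 1, fb=1
33: 1000110101010001 → 1, fb=0
34: 0001101010100010 → 0, fb=1
35: 0011010101000101 → 0, fb=1
36: 0110101010001011 → 0, fb=1
37: 1101010100010111 → 1, fb=0
38: 1010101000101110 → 1, fb=1
39: 0101010001011101 → 0, fb=0
40: 1010100010111010 → 1, fb=1
41: 0101000101110101 → 0, fb=0
42: 1010001011101010 → 1, fb=0
43: 0100010111010100 → 0, fb=0
44: 1000101110101000 → 1, fb=1
45: 0001011101010001 → 0, fb=1
46: 0010111010100011 → 0, fb=1
47: 0101110101000111 → 0, fb=0
48: 1011101010001110 → 1, fb=1
49: 0111010100011101 → 0, fb=0
50: 1110101000111010 → 1, fb=1
51: 1101010001110101 → 1, fb=1
52: 1010100011101011 → 1, fb=0
53: 0101000111010110 → 0, fb=1
54: 1010001110101101 → 1, fb=0
55: 0100011101011010 → 0, fb=0
56: 1000111010110100 → 1, fb=1
57: 0001110101101001 → 0, fb=0
58: 0011101011010010 → 0, fb=0
59: 0111010110100100 → 0, fb=1
60: 1110101101001001 → 1, fb=1
61: 1101011010010011 → 1, fb=1
62: 1010110100100111 → 1, fb=1
63: 0101101001001111 → 0, fb=0
64: 1011010010011110 → 1, fb=0
65: 0110100100111100 → 0, fb=0
66: 1101001001111000 → 1, fb=0
67: 1010010011110000 → 1, fb=0
68: 0100100111100000 → 0, fb=0
69: 1001001111000000 → 1, fb=1
70: 0010011110000001 → 0, fb=0
71: 0100111100000010 → 0, fb=1
72: 1001111000000101 → 1, fb=0
73: 0011110000001010 → 0, fb=1
74: 0111100000010101 → 0, fb=0
75: 1111000000101010 → 1, fb=0
76: 1110000001010100 → 1, fb=1

00011001011010010011100111100010110001101010100010111010100011101011010010011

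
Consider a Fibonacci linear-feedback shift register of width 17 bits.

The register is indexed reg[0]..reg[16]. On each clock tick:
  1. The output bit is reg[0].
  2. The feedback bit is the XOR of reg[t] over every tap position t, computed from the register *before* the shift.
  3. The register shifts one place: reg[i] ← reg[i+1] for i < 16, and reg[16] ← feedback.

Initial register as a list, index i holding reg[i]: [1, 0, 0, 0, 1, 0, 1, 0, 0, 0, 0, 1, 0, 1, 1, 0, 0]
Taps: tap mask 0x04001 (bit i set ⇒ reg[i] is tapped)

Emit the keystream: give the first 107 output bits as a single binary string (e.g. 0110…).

tick  register→output (feedback)
  0  10001010000101100→1 (0)
  1  00010100001011000→0 (0)
  2  00101000010110000→0 (0)
  3  01010000101100000→0 (0)
  4  10100001011000000→1 (1)
  5  01000010110000001→0 (0)
  6  10000101100000010→1 (1)
  7  00001011000000101→0 (1)
  8  00010110000001011→0 (0)
  9  00101100000010110→0 (1)
 10  01011000000101101→0 (1)
 11  10110000001011011→1 (1)
 12  01100000010110111→0 (1)
 13  11000000101101111→1 (0)
 14  10000001011011110→1 (0)
 15  00000010110111100→0 (1)
 16  00000101101111001→0 (0)
 17  00001011011110010→0 (0)
 18  00010110111100100→0 (1)
 19  00101101111001001→0 (0)
 20  01011011110010010→0 (0)
 21  10110111100100100→1 (0)
 22  01101111001001000→0 (0)
 23  11011110010010000→1 (1)
 24  10111100100100001→1 (1)
 25  01111001001000011→0 (0)
 26  11110010010000110→1 (0)
 27  11100100100001100→1 (0)
 28  11001001000011000→1 (1)
 29  10010010000110001→1 (1)
 30  00100100001100011→0 (0)
 31  01001000011000110→0 (1)
 32  10010000110001101→1 (0)
 33  00100001100011010→0 (0)
 34  01000011000110100→0 (1)
 35  10000110001101001→1 (1)
 36  00001100011010011→0 (0)
 37  00011000110100110→0 (1)
 38  00110001101001101→0 (1)
 39  01100011010011011→0 (0)
 40  11000110100110110→1 (0)
 41  10001101001101100→1 (0)
 42  00011010011011000→0 (0)
 43  00110100110110000→0 (0)
 44  01101001101100000→0 (0)
 45  11010011011000000→1 (1)
 46  10100110110000001→1 (1)
 47  01001101100000011→0 (0)
 48  10011011000000110→1 (0)
 49  00110110000001100→0 (1)
 50  01101100000011001→0 (0)
 51  11011000000110010→1 (1)
 52  10110000001100101→1 (0)
 53  01100000011001010→0 (0)
 54  11000000110010100→1 (0)
 55  10000001100101000→1 (1)
 56  00000011001010001→0 (0)
 57  00000110010100010→0 (0)
 58  00001100101000100→0 (1)
 59  00011001010001001→0 (0)
 60  00110010100010010→0 (0)
 61  01100101000100100→0 (1)
 62  11001010001001001→1 (1)
 63  10010100010010011→1 (1)
 64  00101000100100111→0 (1)
 65  01010001001001111→0 (1)
 66  10100010010011111→1 (0)
 67  01000100100111110→0 (1)
 68  10001001001111101→1 (0)
 69  00010010011111010→0 (0)
 70  00100100111110100→0 (1)
 71  01001001111101001→0 (0)
 72  10010011111010010→1 (1)
 73  00100111110100101→0 (1)
 74  01001111101001011→0 (0)
 75  10011111010010110→1 (0)
 76  00111110100101100→0 (1)
 77  01111101001011001→0 (0)
 78  11111010010110010→1 (1)
 79  11110100101100101→1 (0)
 80  11101001011001010→1 (1)
 81  11010010110010101→1 (0)
 82  10100101100101010→1 (1)
 83  01001011001010101→0 (1)
 84  10010110010101011→1 (1)
 85  00101100101010111→0 (1)
 86  01011001010101111→0 (1)
 87  10110010101011111→1 (0)
 88  01100101010111110→0 (1)
 89  11001010101111101→1 (0)
 90  10010101011111010→1 (1)
 91  00101010111110101→0 (1)
 92  01010101111101011→0 (0)
 93  10101011111010110→1 (0)
 94  01010111110101100→0 (1)
 95  10101111101011001→1 (1)
 96  01011111010110011→0 (0)
 97  10111110101100110→1 (0)
 98  01111101011001100→0 (1)
 99  11111010110011001→1 (1)
100  11110101100110011→1 (1)
101  11101011001100111→1 (0)
102  11010110011001110→1 (0)
103  10101100110011100→1 (0)
104  01011001100111000→0 (0)
105  10110011001110000→1 (1)
106  01100110011100001→0 (0)

10001010000101100000010110111100100100001100011010011011000000110010100010010011111010010110010101011111010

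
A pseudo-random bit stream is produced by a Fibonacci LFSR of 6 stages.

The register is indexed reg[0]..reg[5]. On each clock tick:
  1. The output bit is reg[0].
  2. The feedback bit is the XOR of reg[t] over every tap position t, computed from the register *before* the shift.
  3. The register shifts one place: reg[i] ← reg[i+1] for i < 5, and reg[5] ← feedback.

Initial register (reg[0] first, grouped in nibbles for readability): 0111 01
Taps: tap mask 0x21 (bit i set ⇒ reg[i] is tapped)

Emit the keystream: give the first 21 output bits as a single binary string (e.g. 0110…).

tick  register→output (feedback)
  0  011101→0 (1)
  1  111011→1 (0)
  2  110110→1 (1)
  3  101101→1 (0)
  4  011010→0 (0)
  5  110100→1 (1)
  6  101001→1 (0)
  7  010010→0 (0)
  8  100100→1 (1)
  9  001001→0 (1)
 10  010011→0 (1)
 11  100111→1 (0)
 12  001110→0 (0)
 13  011100→0 (0)
 14  111000→1 (1)
 15  110001→1 (0)
 16  100010→1 (1)
 17  000101→0 (1)
 18  001011→0 (1)
 19  010111→0 (1)
 20  101111→1 (0)

011101101001001110001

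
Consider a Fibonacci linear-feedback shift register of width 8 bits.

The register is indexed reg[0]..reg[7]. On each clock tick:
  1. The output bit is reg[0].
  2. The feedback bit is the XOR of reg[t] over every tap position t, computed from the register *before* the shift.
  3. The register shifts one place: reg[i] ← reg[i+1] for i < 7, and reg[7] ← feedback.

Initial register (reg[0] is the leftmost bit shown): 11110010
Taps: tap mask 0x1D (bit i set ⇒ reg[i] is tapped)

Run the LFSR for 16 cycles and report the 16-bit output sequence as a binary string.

k : reg_k → out_k, fb_k
0: 11110010 → 1, fb=1
1: 11100101 → 1, fb=0
2: 11001010 → 1, fb=0
3: 10010100 → 1, fb=0
4: 00101000 → 0, fb=0
5: 01010000 → 0, fb=1
6: 10100001 → 1, fb=0
7: 01000010 → 0, fb=0
8: 10000100 → 1, fb=1
9: 00001001 → 0, fb=1
10: 00010011 → 0, fb=1
11: 00100111 → 0, fb=1
12: 01001111 → 0, fb=1
13: 10011111 → 1, fb=1
14: 00111111 → 0, fb=1
15: 01111111 → 0, fb=1

1111001010000100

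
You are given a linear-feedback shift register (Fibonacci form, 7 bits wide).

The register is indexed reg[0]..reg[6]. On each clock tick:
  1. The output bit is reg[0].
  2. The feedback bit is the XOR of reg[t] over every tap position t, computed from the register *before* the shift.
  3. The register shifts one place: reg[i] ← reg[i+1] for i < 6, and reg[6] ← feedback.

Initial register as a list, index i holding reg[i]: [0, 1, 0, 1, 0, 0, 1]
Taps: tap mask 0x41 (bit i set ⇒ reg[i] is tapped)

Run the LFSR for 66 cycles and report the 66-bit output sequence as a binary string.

010100110011101110100101100011011110110101101100100100011100001011

tick  register→output (feedback)
  0  0101001→0 (1)
  1  1010011→1 (0)
  2  0100110→0 (0)
  3  1001100→1 (1)
  4  0011001→0 (1)
  5  0110011→0 (1)
  6  1100111→1 (0)
  7  1001110→1 (1)
  8  0011101→0 (1)
  9  0111011→0 (1)
 10  1110111→1 (0)
 11  1101110→1 (1)
 12  1011101→1 (0)
 13  0111010→0 (0)
 14  1110100→1 (1)
 15  1101001→1 (0)
 16  1010010→1 (1)
 17  0100101→0 (1)
 18  1001011→1 (0)
 19  0010110→0 (0)
 20  0101100→0 (0)
 21  1011000→1 (1)
 22  0110001→0 (1)
 23  1100011→1 (0)
 24  1000110→1 (1)
 25  0001101→0 (1)
 26  0011011→0 (1)
 27  0110111→0 (1)
 28  1101111→1 (0)
 29  1011110→1 (1)
 30  0111101→0 (1)
 31  1111011→1 (0)
 32  1110110→1 (1)
 33  1101101→1 (0)
 34  1011010→1 (1)
 35  0110101→0 (1)
 36  1101011→1 (0)
 37  1010110→1 (1)
 38  0101101→0 (1)
 39  1011011→1 (0)
 40  0110110→0 (0)
 41  1101100→1 (1)
 42  1011001→1 (0)
 43  0110010→0 (0)
 44  1100100→1 (1)
 45  1001001→1 (0)
 46  0010010→0 (0)
 47  0100100→0 (0)
 48  1001000→1 (1)
 49  0010001→0 (1)
 50  0100011→0 (1)
 51  1000111→1 (0)
 52  0001110→0 (0)
 53  0011100→0 (0)
 54  0111000→0 (0)
 55  1110000→1 (1)
 56  1100001→1 (0)
 57  1000010→1 (1)
 58  0000101→0 (1)
 59  0001011→0 (1)
 60  0010111→0 (1)
 61  0101111→0 (1)
 62  1011111→1 (0)
 63  0111110→0 (0)
 64  1111100→1 (1)
 65  1111001→1 (0)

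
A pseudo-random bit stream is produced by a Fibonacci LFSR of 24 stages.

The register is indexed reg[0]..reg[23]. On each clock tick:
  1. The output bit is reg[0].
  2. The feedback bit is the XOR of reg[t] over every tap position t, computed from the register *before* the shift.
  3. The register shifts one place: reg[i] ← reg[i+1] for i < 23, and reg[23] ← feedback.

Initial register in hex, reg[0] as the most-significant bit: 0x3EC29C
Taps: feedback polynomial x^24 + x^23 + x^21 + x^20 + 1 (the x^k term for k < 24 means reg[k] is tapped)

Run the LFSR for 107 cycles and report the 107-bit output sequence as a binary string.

00111110110000101001110001011111011011101100111001011110011110111111010100110010000100001011000000100111000

k : reg_k → out_k, fb_k
0: 001111101100001010011100 → 0, fb=0
1: 011111011000010100111000 → 0, fb=1
2: 111110110000101001110001 → 1, fb=0
3: 111101100001010011100010 → 1, fb=1
4: 111011000010100111000101 → 1, fb=1
5: 110110000101001110001011 → 1, fb=1
6: 101100001010011100010111 → 1, fb=1
7: 011000010100111000101111 → 0, fb=1
8: 110000101001110001011111 → 1, fb=0
9: 100001010011100010111110 → 1, fb=1
10: 000010100111000101111101 → 0, fb=1
11: 000101001110001011111011 → 0, fb=0
12: 001010011100010111110110 → 0, fb=1
13: 010100111000101111101101 → 0, fb=1
14: 101001110001011111011011 → 1, fb=1
15: 010011100010111110110111 → 0, fb=0
16: 100111000101111101101110 → 1, fb=1
17: 001110001011111011011101 → 0, fb=1
18: 011100010111110110111011 → 0, fb=0
19: 111000101111101101110110 → 1, fb=0
20: 110001011111011011101100 → 1, fb=1
21: 100010111110110111011001 → 1, fb=1
22: 000101111101101110110011 → 0, fb=1
23: 001011111011011101100111 → 0, fb=0
24: 010111110110111011001110 → 0, fb=0
25: 101111101101110110011100 → 1, fb=1
26: 011111011011101100111001 → 0, fb=0
27: 111110110111011001110010 → 1, fb=1
28: 111101101110110011100101 → 1, fb=1
29: 111011011101100111001011 → 1, fb=1
30: 110110111011001110010111 → 1, fb=1
31: 101101110110011100101111 → 1, fb=0
32: 011011101100111001011110 → 0, fb=0
33: 110111011001110010111100 → 1, fb=1
34: 101110110011100101111001 → 1, fb=1
35: 011101100111001011110011 → 0, fb=1
36: 111011001110010111100111 → 1, fb=1
37: 110110011100101111001111 → 1, fb=0
38: 101100111001011110011110 → 1, fb=1
39: 011001110010111100111101 → 0, fb=1
40: 110011100101111001111011 → 1, fb=1
41: 100111001011110011110111 → 1, fb=1
42: 001110010111100111101111 → 0, fb=1
43: 011100101111001111011111 → 0, fb=1
44: 111001011110011110111111 → 1, fb=0
45: 110010111100111101111110 → 1, fb=1
46: 100101111001111011111101 → 1, fb=0
47: 001011110011110111111010 → 0, fb=1
48: 010111100111101111110101 → 0, fb=0
49: 101111001111011111101010 → 1, fb=0
50: 011110011110111111010100 → 0, fb=1
51: 111100111101111110101001 → 1, fb=1
52: 111001111011111101010011 → 1, fb=0
53: 110011110111111010100110 → 1, fb=0
54: 100111101111110101001100 → 1, fb=1
55: 001111011111101010011001 → 0, fb=0
56: 011110111111010100110010 → 0, fb=0
57: 111101111110101001100100 → 1, fb=0
58: 111011111101010011001000 → 1, fb=0
59: 110111111010100110010000 → 1, fb=1
60: 101111110101001100100001 → 1, fb=0
61: 011111101010011001000010 → 0, fb=0
62: 111111010100110010000100 → 1, fb=0
63: 111110101001100100001000 → 1, fb=0
64: 111101010011001000010000 → 1, fb=1
65: 111010100110010000100001 → 1, fb=0
66: 110101001100100001000010 → 1, fb=1
67: 101010011001000010000101 → 1, fb=1
68: 010100110010000100001011 → 0, fb=0
69: 101001100100001000010110 → 1, fb=0
70: 010011001000010000101100 → 0, fb=0
71: 100110010000100001011000 → 1, fb=0
72: 001100100001000010110000 → 0, fb=0
73: 011001000010000101100000 → 0, fb=0
74: 110010000100001011000000 → 1, fb=1
75: 100100001000010110000001 → 1, fb=0
76: 001000010000101100000010 → 0, fb=0
77: 010000100001011000000100 → 0, fb=1
78: 100001000010110000001001 → 1, fb=1
79: 000010000101100000010011 → 0, fb=1
80: 000100001011000000100111 → 0, fb=0
81: 001000010110000001001110 → 0, fb=0
82: 010000101100000010011100 → 0, fb=0
83: 100001011000000100111000 → 1, fb=0
84: 000010110000001001110000 → 0, fb=0
85: 000101100000010011100000 → 0, fb=0
86: 001011000000100111000000 → 0, fb=0
87: 010110000001001110000000 → 0, fb=0
88: 101100000010011100000000 → 1, fb=1
89: 011000000100111000000001 → 0, fb=1
90: 110000001001110000000011 → 1, fb=0
91: 100000010011100000000110 → 1, fb=0
92: 000000100111000000001100 → 0, fb=0
93: 000001001110000000011000 → 0, fb=1
94: 000010011100000000110001 → 0, fb=1
95: 000100111000000001100011 → 0, fb=1
96: 001001110000000011000111 → 0, fb=0
97: 010011100000000110001110 → 0, fb=0
98: 100111000000001100011100 → 1, fb=1
99: 001110000000011000111001 → 0, fb=0
100: 011100000000110001110010 → 0, fb=0
101: 111000000001100011100100 → 1, fb=0
102: 110000000011000111001000 → 1, fb=0
103: 100000000110001110010000 → 1, fb=1
104: 000000001100011100100001 → 0, fb=1
105: 000000011000111001000011 → 0, fb=1
106: 000000110001110010000111 → 0, fb=0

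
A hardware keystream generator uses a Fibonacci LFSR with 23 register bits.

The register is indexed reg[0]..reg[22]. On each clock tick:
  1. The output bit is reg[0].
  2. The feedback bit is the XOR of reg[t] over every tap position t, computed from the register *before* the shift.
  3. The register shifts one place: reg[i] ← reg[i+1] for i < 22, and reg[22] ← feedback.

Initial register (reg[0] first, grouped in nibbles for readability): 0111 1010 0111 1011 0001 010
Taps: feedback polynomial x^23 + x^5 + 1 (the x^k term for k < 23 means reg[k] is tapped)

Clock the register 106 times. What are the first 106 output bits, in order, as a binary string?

0111101001111011000101000110101000110011001100100101100010101010111100101001101111101001010000111100110110

k : reg_k → out_k, fb_k
0: 01111010011110110001010 → 0, fb=0
1: 11110100111101100010100 → 1, fb=0
2: 11101001111011000101000 → 1, fb=1
3: 11010011110110001010001 → 1, fb=1
4: 10100111101100010100011 → 1, fb=0
5: 01001111011000101000110 → 0, fb=1
6: 10011110110001010001101 → 1, fb=0
7: 00111101100010100011010 → 0, fb=1
8: 01111011000101000110101 → 0, fb=0
9: 11110110001010001101010 → 1, fb=0
10: 11101100010100011010100 → 1, fb=0
11: 11011000101000110101000 → 1, fb=1
12: 10110001010001101010001 → 1, fb=1
13: 01100010100011010100011 → 0, fb=0
14: 11000101000110101000110 → 1, fb=0
15: 10001010001101010001100 → 1, fb=1
16: 00010100011010100011001 → 0, fb=1
17: 00101000110101000110011 → 0, fb=0
18: 01010001101010001100110 → 0, fb=0
19: 10100011010100011001100 → 1, fb=1
20: 01000110101000110011001 → 0, fb=1
21: 10001101010001100110011 → 1, fb=0
22: 00011010100011001100110 → 0, fb=0
23: 00110101000110011001100 → 0, fb=1
24: 01101010001100110011001 → 0, fb=0
25: 11010100011001100110010 → 1, fb=0
26: 10101000110011001100100 → 1, fb=1
27: 01010001100110011001001 → 0, fb=0
28: 10100011001100110010010 → 1, fb=1
29: 01000110011001100100101 → 0, fb=1
30: 10001100110011001001011 → 1, fb=0
31: 00011001100110010010110 → 0, fb=0
32: 00110011001100100101100 → 0, fb=0
33: 01100110011001001011000 → 0, fb=1
34: 11001100110010010110001 → 1, fb=0
35: 10011001100100101100010 → 1, fb=1
36: 00110011001001011000101 → 0, fb=0
37: 01100110010010110001010 → 0, fb=1
38: 11001100100101100010101 → 1, fb=0
39: 10011001001011000101010 → 1, fb=1
40: 00110010010110001010101 → 0, fb=0
41: 01100100101100010101010 → 0, fb=1
42: 11001001011000101010101 → 1, fb=1
43: 10010010110001010101011 → 1, fb=1
44: 00100101100010101010111 → 0, fb=1
45: 01001011000101010101111 → 0, fb=0
46: 10010110001010101011110 → 1, fb=0
47: 00101100010101010111100 → 0, fb=1
48: 01011000101010101111001 → 0, fb=0
49: 10110001010101011110010 → 1, fb=1
50: 01100010101010111100101 → 0, fb=0
51: 11000101010101111001010 → 1, fb=0
52: 10001010101011110010100 → 1, fb=1
53: 00010101010111100101001 → 0, fb=1
54: 00101010101111001010011 → 0, fb=0
55: 01010101011110010100110 → 0, fb=1
56: 10101010111100101001101 → 1, fb=1
57: 01010101111001010011011 → 0, fb=1
58: 10101011110010100110111 → 1, fb=1
59: 01010111100101001101111 → 0, fb=1
60: 10101111001010011011111 → 1, fb=0
61: 01011110010100110111110 → 0, fb=1
62: 10111100101001101111101 → 1, fb=0
63: 01111001010011011111010 → 0, fb=0
64: 11110010100110111110100 → 1, fb=1
65: 11100101001101111101001 → 1, fb=0
66: 11001010011011111010010 → 1, fb=1
67: 10010100110111110100101 → 1, fb=0
68: 00101001101111101001010 → 0, fb=0
69: 01010011011111010010100 → 0, fb=0
70: 10100110111110100101000 → 1, fb=0
71: 01001101111101001010000 → 0, fb=1
72: 10011011111010010100001 → 1, fb=1
73: 00110111110100101000011 → 0, fb=1
74: 01101111101001010000111 → 0, fb=1
75: 11011111010010100001111 → 1, fb=0
76: 10111110100101000011110 → 1, fb=0
77: 01111101001010000111100 → 0, fb=1
78: 11111010010100001111001 → 1, fb=1
79: 11110100101000011110011 → 1, fb=0
80: 11101001010000111100110 → 1, fb=1
81: 11010010100001111001101 → 1, fb=1
82: 10100101000011110011011 → 1, fb=0
83: 01001010000111100110110 → 0, fb=0
84: 10010100001111001101100 → 1, fb=0
85: 00101000011110011011000 → 0, fb=0
86: 01010000111100110110000 → 0, fb=0
87: 10100001111001101100000 → 1, fb=1
88: 01000011110011011000001 → 0, fb=0
89: 10000111100110110000010 → 1, fb=0
90: 00001111001101100000100 → 0, fb=1
91: 00011110011011000001001 → 0, fb=1
92: 00111100110110000010011 → 0, fb=1
93: 01111001101100000100111 → 0, fb=0
94: 11110011011000001001110 → 1, fb=1
95: 11100110110000010011101 → 1, fb=0
96: 11001101100000100111010 → 1, fb=0
97: 10011011000001001110100 → 1, fb=1
98: 00110110000010011101001 → 0, fb=1
99: 01101100000100111010011 → 0, fb=1
100: 11011000001001110100111 → 1, fb=1
101: 10110000010011101001111 → 1, fb=1
102: 01100000100111010011111 → 0, fb=0
103: 11000001001110100111110 → 1, fb=1
104: 10000010011101001111101 → 1, fb=1
105: 00000100111010011111011 → 0, fb=1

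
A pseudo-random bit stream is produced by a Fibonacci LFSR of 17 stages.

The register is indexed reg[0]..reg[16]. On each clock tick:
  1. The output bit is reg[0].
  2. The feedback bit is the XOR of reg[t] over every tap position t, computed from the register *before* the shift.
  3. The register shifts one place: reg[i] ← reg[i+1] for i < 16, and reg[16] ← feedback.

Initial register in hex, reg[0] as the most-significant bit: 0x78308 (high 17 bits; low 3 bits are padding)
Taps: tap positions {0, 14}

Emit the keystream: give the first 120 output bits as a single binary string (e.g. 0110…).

k : reg_k → out_k, fb_k
0: 01111000001100001 → 0, fb=0
1: 11110000011000010 → 1, fb=1
2: 11100000110000101 → 1, fb=0
3: 11000001100001010 → 1, fb=1
4: 10000011000010101 → 1, fb=0
5: 00000110000101010 → 0, fb=0
6: 00001100001010100 → 0, fb=1
7: 00011000010101001 → 0, fb=0
8: 00110000101010010 → 0, fb=0
9: 01100001010100100 → 0, fb=1
10: 11000010101001001 → 1, fb=1
11: 10000101010010011 → 1, fb=1
12: 00001010100100111 → 0, fb=1
13: 00010101001001111 → 0, fb=1
14: 00101010010011111 → 0, fb=1
15: 01010100100111111 → 0, fb=1
16: 10101001001111111 → 1, fb=0
17: 01010010011111110 → 0, fb=1
18: 10100100111111101 → 1, fb=0
19: 01001001111111010 → 0, fb=0
20: 10010011111110100 → 1, fb=0
21: 00100111111101000 → 0, fb=0
22: 01001111111010000 → 0, fb=0
23: 10011111110100000 → 1, fb=1
24: 00111111101000001 → 0, fb=0
25: 01111111010000010 → 0, fb=0
26: 11111110100000100 → 1, fb=0
27: 11111101000001000 → 1, fb=1
28: 11111010000010001 → 1, fb=1
29: 11110100000100011 → 1, fb=1
30: 11101000001000111 → 1, fb=0
31: 11010000010001110 → 1, fb=0
32: 10100000100011100 → 1, fb=0
33: 01000001000111000 → 0, fb=0
34: 10000010001110000 → 1, fb=1
35: 00000100011100001 → 0, fb=0
36: 00001000111000010 → 0, fb=0
37: 00010001110000100 → 0, fb=1
38: 00100011100001001 → 0, fb=0
39: 01000111000010010 → 0, fb=0
40: 10001110000100100 → 1, fb=0
41: 00011100001001000 → 0, fb=0
42: 00111000010010000 → 0, fb=0
43: 01110000100100000 → 0, fb=0
44: 11100001001000000 → 1, fb=1
45: 11000010010000001 → 1, fb=1
46: 10000100100000011 → 1, fb=1
47: 00001001000000111 → 0, fb=1
48: 00010010000001111 → 0, fb=1
49: 00100100000011111 → 0, fb=1
50: 01001000000111111 → 0, fb=1
51: 10010000001111111 → 1, fb=0
52: 00100000011111110 → 0, fb=1
53: 01000000111111101 → 0, fb=1
54: 10000001111111011 → 1, fb=1
55: 00000011111110111 → 0, fb=1
56: 00000111111101111 → 0, fb=1
57: 00001111111011111 → 0, fb=1
58: 00011111110111111 → 0, fb=1
59: 00111111101111111 → 0, fb=1
60: 01111111011111111 → 0, fb=1
61: 11111110111111111 → 1, fb=0
62: 11111101111111110 → 1, fb=0
63: 11111011111111100 → 1, fb=0
64: 11110111111111000 → 1, fb=1
65: 11101111111110001 → 1, fb=1
66: 11011111111100011 → 1, fb=1
67: 10111111111000111 → 1, fb=0
68: 01111111110001110 → 0, fb=1
69: 11111111100011101 → 1, fb=0
70: 11111111000111010 → 1, fb=1
71: 11111110001110101 → 1, fb=0
72: 11111100011101010 → 1, fb=1
73: 11111000111010101 → 1, fb=0
74: 11110001110101010 → 1, fb=1
75: 11100011101010101 → 1, fb=0
76: 11000111010101010 → 1, fb=1
77: 10001110101010101 → 1, fb=0
78: 00011101010101010 → 0, fb=0
79: 00111010101010100 → 0, fb=1
80: 01110101010101001 → 0, fb=0
81: 11101010101010010 → 1, fb=1
82: 11010101010100101 → 1, fb=0
83: 10101010101001010 → 1, fb=1
84: 01010101010010101 → 0, fb=1
85: 10101010100101011 → 1, fb=1
86: 01010101001010111 → 0, fb=1
87: 10101010010101111 → 1, fb=0
88: 01010100101011110 → 0, fb=1
89: 10101001010111101 → 1, fb=0
90: 01010010101111010 → 0, fb=0
91: 10100101011110100 → 1, fb=0
92: 01001010111101000 → 0, fb=0
93: 10010101111010000 → 1, fb=1
94: 00101011110100001 → 0, fb=0
95: 01010111101000010 → 0, fb=0
96: 10101111010000100 → 1, fb=0
97: 01011110100001000 → 0, fb=0
98: 10111101000010000 → 1, fb=1
99: 01111010000100001 → 0, fb=0
100: 11110100001000010 → 1, fb=1
101: 11101000010000101 → 1, fb=0
102: 11010000100001010 → 1, fb=1
103: 10100001000010101 → 1, fb=0
104: 01000010000101010 → 0, fb=0
105: 10000100001010100 → 1, fb=0
106: 00001000010101000 → 0, fb=0
107: 00010000101010000 → 0, fb=0
108: 00100001010100000 → 0, fb=0
109: 01000010101000000 → 0, fb=0
110: 10000101010000000 → 1, fb=1
111: 00001010100000001 → 0, fb=0
112: 00010101000000010 → 0, fb=0
113: 00101010000000100 → 0, fb=1
114: 01010100000001001 → 0, fb=0
115: 10101000000010010 → 1, fb=1
116: 01010000000100101 → 0, fb=1
117: 10100000001001011 → 1, fb=1
118: 01000000010010111 → 0, fb=1
119: 10000000100101111 → 1, fb=0

011110000011000010101001001111111010000010001110000100100000011111110111111111000111010101010100101011110100001000010101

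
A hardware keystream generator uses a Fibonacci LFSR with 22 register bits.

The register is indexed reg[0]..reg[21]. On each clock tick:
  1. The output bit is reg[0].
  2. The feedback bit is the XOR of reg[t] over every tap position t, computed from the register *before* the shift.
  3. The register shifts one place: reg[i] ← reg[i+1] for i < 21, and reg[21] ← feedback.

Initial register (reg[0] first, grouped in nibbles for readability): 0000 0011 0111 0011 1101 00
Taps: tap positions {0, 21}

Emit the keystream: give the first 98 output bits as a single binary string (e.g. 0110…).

00000011011100111101000000001001011101011000000000111001011001000000000010111001000111111111110010

tick  register→output (feedback)
  0  0000001101110011110100→0 (0)
  1  0000011011100111101000→0 (0)
  2  0000110111001111010000→0 (0)
  3  0001101110011110100000→0 (0)
  4  0011011100111101000000→0 (0)
  5  0110111001111010000000→0 (0)
  6  1101110011110100000000→1 (1)
  7  1011100111101000000001→1 (0)
  8  0111001111010000000010→0 (0)
  9  1110011110100000000100→1 (1)
 10  1100111101000000001001→1 (0)
 11  1001111010000000010010→1 (1)
 12  0011110100000000100101→0 (1)
 13  0111101000000001001011→0 (1)
 14  1111010000000010010111→1 (0)
 15  1110100000000100101110→1 (1)
 16  1101000000001001011101→1 (0)
 17  1010000000010010111010→1 (1)
 18  0100000000100101110101→0 (1)
 19  1000000001001011101011→1 (0)
 20  0000000010010111010110→0 (0)
 21  0000000100101110101100→0 (0)
 22  0000001001011101011000→0 (0)
 23  0000010010111010110000→0 (0)
 24  0000100101110101100000→0 (0)
 25  0001001011101011000000→0 (0)
 26  0010010111010110000000→0 (0)
 27  0100101110101100000000→0 (0)
 28  1001011101011000000000→1 (1)
 29  0010111010110000000001→0 (1)
 30  0101110101100000000011→0 (1)
 31  1011101011000000000111→1 (0)
 32  0111010110000000001110→0 (0)
 33  1110101100000000011100→1 (1)
 34  1101011000000000111001→1 (0)
 35  1010110000000001110010→1 (1)
 36  0101100000000011100101→0 (1)
 37  1011000000000111001011→1 (0)
 38  0110000000001110010110→0 (0)
 39  1100000000011100101100→1 (1)
 40  1000000000111001011001→1 (0)
 41  0000000001110010110010→0 (0)
 42  0000000011100101100100→0 (0)
 43  0000000111001011001000→0 (0)
 44  0000001110010110010000→0 (0)
 45  0000011100101100100000→0 (0)
 46  0000111001011001000000→0 (0)
 47  0001110010110010000000→0 (0)
 48  0011100101100100000000→0 (0)
 49  0111001011001000000000→0 (0)
 50  1110010110010000000000→1 (1)
 51  1100101100100000000001→1 (0)
 52  1001011001000000000010→1 (1)
 53  0010110010000000000101→0 (1)
 54  0101100100000000001011→0 (1)
 55  1011001000000000010111→1 (0)
 56  0110010000000000101110→0 (0)
 57  1100100000000001011100→1 (1)
 58  1001000000000010111001→1 (0)
 59  0010000000000101110010→0 (0)
 60  0100000000001011100100→0 (0)
 61  1000000000010111001000→1 (1)
 62  0000000000101110010001→0 (1)
 63  0000000001011100100011→0 (1)
 64  0000000010111001000111→0 (1)
 65  0000000101110010001111→0 (1)
 66  0000001011100100011111→0 (1)
 67  0000010111001000111111→0 (1)
 68  0000101110010001111111→0 (1)
 69  0001011100100011111111→0 (1)
 70  0010111001000111111111→0 (1)
 71  0101110010001111111111→0 (1)
 72  1011100100011111111111→1 (0)
 73  0111001000111111111110→0 (0)
 74  1110010001111111111100→1 (1)
 75  1100100011111111111001→1 (0)
 76  1001000111111111110010→1 (1)
 77  0010001111111111100101→0 (1)
 78  0100011111111111001011→0 (1)
 79  1000111111111110010111→1 (0)
 80  0001111111111100101110→0 (0)
 81  0011111111111001011100→0 (0)
 82  0111111111110010111000→0 (0)
 83  1111111111100101110000→1 (1)
 84  1111111111001011100001→1 (0)
 85  1111111110010111000010→1 (1)
 86  1111111100101110000101→1 (0)
 87  1111111001011100001010→1 (1)
 88  1111110010111000010101→1 (0)
 89  1111100101110000101010→1 (1)
 90  1111001011100001010101→1 (0)
 91  1110010111000010101010→1 (1)
 92  1100101110000101010101→1 (0)
 93  1001011100001010101010→1 (1)
 94  0010111000010101010101→0 (1)
 95  0101110000101010101011→0 (1)
 96  1011100001010101010111→1 (0)
 97  0111000010101010101110→0 (0)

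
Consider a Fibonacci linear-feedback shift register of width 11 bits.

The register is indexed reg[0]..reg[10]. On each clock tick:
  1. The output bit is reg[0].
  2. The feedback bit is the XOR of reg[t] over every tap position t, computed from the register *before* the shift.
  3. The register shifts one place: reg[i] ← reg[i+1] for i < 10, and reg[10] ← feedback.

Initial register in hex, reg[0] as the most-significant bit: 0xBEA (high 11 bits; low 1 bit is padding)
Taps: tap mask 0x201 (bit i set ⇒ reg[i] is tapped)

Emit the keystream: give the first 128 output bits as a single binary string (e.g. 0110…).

tick  register→output (feedback)
  0  10111110101→1 (1)
  1  01111101011→0 (1)
  2  11111010111→1 (0)
  3  11110101110→1 (0)
  4  11101011100→1 (1)
  5  11010111001→1 (1)
  6  10101110011→1 (0)
  7  01011100110→0 (1)
  8  10111001101→1 (1)
  9  01110011011→0 (1)
 10  11100110111→1 (0)
 11  11001101110→1 (0)
 12  10011011100→1 (1)
 13  00110111001→0 (0)
 14  01101110010→0 (1)
 15  11011100101→1 (1)
 16  10111001011→1 (0)
 17  01110010110→0 (1)
 18  11100101101→1 (1)
 19  11001011011→1 (0)
 20  10010110110→1 (0)
 21  00101101100→0 (0)
 22  01011011000→0 (0)
 23  10110110000→1 (1)
 24  01101100001→0 (0)
 25  11011000010→1 (0)
 26  10110000100→1 (1)
 27  01100001001→0 (0)
 28  11000010010→1 (0)
 29  10000100100→1 (1)
 30  00001001001→0 (0)
 31  00010010010→0 (1)
 32  00100100101→0 (0)
 33  01001001010→0 (1)
 34  10010010101→1 (1)
 35  00100101011→0 (1)
 36  01001010111→0 (1)
 37  10010101111→1 (0)
 38  00101011110→0 (1)
 39  01010111101→0 (0)
 40  10101111010→1 (0)
 41  01011110100→0 (0)
 42  10111101000→1 (1)
 43  01111010001→0 (0)
 44  11110100010→1 (0)
 45  11101000100→1 (1)
 46  11010001001→1 (1)
 47  10100010011→1 (0)
 48  01000100110→0 (1)
 49  10001001101→1 (1)
 50  00010011011→0 (1)
 51  00100110111→0 (1)
 52  01001101111→0 (1)
 53  10011011111→1 (0)
 54  00110111110→0 (1)
 55  01101111101→0 (0)
 56  11011111010→1 (0)
 57  10111110100→1 (1)
 58  01111101001→0 (0)
 59  11111010010→1 (0)
 60  11110100100→1 (1)
 61  11101001001→1 (1)
 62  11010010011→1 (0)
 63  10100100110→1 (0)
 64  01001001100→0 (0)
 65  10010011000→1 (1)
 66  00100110001→0 (0)
 67  01001100010→0 (1)
 68  10011000101→1 (1)
 69  00110001011→0 (1)
 70  01100010111→0 (1)
 71  11000101111→1 (0)
 72  10001011110→1 (0)
 73  00010111100→0 (0)
 74  00101111000→0 (0)
 75  01011110000→0 (0)
 76  10111100000→1 (1)
 77  01111000001→0 (0)
 78  11110000010→1 (0)
 79  11100000100→1 (1)
 80  11000001001→1 (1)
 81  10000010011→1 (0)
 82  00000100110→0 (1)
 83  00001001101→0 (0)
 84  00010011010→0 (1)
 85  00100110101→0 (0)
 86  01001101010→0 (1)
 87  10011010101→1 (1)
 88  00110101011→0 (1)
 89  01101010111→0 (1)
 90  11010101111→1 (0)
 91  10101011110→1 (0)
 92  01010111100→0 (0)
 93  10101111000→1 (1)
 94  01011110001→0 (0)
 95  10111100010→1 (0)
 96  01111000100→0 (0)
 97  11110001000→1 (1)
 98  11100010001→1 (1)
 99  11000100011→1 (0)
100  10001000110→1 (0)
101  00010001100→0 (0)
102  00100011000→0 (0)
103  01000110000→0 (0)
104  10001100000→1 (1)
105  00011000001→0 (0)
106  00110000010→0 (1)
107  01100000101→0 (0)
108  11000001010→1 (0)
109  10000010100→1 (1)
110  00000101001→0 (0)
111  00001010010→0 (1)
112  00010100101→0 (0)
113  00101001010→0 (1)
114  01010010101→0 (0)
115  10100101010→1 (0)
116  01001010100→0 (0)
117  10010101000→1 (1)
118  00101010001→0 (0)
119  01010100010→0 (1)
120  10101000101→1 (1)
121  01010001011→0 (1)
122  10100010111→1 (0)
123  01000101110→0 (1)
124  10001011101→1 (1)
125  00010111011→0 (1)
126  00101110111→0 (1)
127  01011101111→0 (1)

10111110101110011011100101101100001001001010111101000100110111110100100110001011110000010011010101111000100011000001010010101000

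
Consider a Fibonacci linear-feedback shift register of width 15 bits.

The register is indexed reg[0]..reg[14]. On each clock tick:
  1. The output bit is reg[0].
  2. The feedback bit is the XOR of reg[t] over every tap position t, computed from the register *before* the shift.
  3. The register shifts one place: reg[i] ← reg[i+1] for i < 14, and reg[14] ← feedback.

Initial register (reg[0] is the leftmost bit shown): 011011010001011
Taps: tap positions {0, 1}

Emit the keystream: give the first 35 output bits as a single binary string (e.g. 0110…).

01101101000101110110111001110011011

tick  register→output (feedback)
  0  011011010001011→0 (1)
  1  110110100010111→1 (0)
  2  101101000101110→1 (1)
  3  011010001011101→0 (1)
  4  110100010111011→1 (0)
  5  101000101110110→1 (1)
  6  010001011101101→0 (1)
  7  100010111011011→1 (1)
  8  000101110110111→0 (0)
  9  001011101101110→0 (0)
 10  010111011011100→0 (1)
 11  101110110111001→1 (1)
 12  011101101110011→0 (1)
 13  111011011100111→1 (0)
 14  110110111001110→1 (0)
 15  101101110011100→1 (1)
 16  011011100111001→0 (1)
 17  110111001110011→1 (0)
 18  101110011100110→1 (1)
 19  011100111001101→0 (1)
 20  111001110011011→1 (0)
 21  110011100110110→1 (0)
 22  100111001101100→1 (1)
 23  001110011011001→0 (0)
 24  011100110110010→0 (1)
 25  111001101100101→1 (0)
 26  110011011001010→1 (0)
 27  100110110010100→1 (1)
 28  001101100101001→0 (0)
 29  011011001010010→0 (1)
 30  110110010100101→1 (0)
 31  101100101001010→1 (1)
 32  011001010010101→0 (1)
 33  110010100101011→1 (0)
 34  100101001010110→1 (1)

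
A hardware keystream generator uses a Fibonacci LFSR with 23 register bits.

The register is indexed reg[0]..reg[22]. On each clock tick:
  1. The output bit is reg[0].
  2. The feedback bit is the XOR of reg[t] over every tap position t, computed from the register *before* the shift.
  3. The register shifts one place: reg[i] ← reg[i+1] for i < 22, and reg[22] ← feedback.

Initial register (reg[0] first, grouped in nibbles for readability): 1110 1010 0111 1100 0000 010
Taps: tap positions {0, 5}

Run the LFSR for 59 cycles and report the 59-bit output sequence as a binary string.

tick  register→output (feedback)
  0  11101010011111000000010→1 (1)
  1  11010100111110000000101→1 (0)
  2  10101001111100000001010→1 (1)
  3  01010011111000000010101→0 (0)
  4  10100111110000000101010→1 (0)
  5  01001111100000001010100→0 (1)
  6  10011111000000010101001→1 (0)
  7  00111110000000101010010→0 (1)
  8  01111100000001010100101→0 (1)
  9  11111000000010101001011→1 (1)
 10  11110000000101010010111→1 (1)
 11  11100000001010100101111→1 (1)
 12  11000000010101001011111→1 (1)
 13  10000000101010010111111→1 (1)
 14  00000001010100101111111→0 (0)
 15  00000010101001011111110→0 (0)
 16  00000101010010111111100→0 (1)
 17  00001010100101111111001→0 (0)
 18  00010101001011111110010→0 (1)
 19  00101010010111111100101→0 (0)
 20  01010100101111111001010→0 (1)
 21  10101001011111110010101→1 (1)
 22  01010010111111100101011→0 (0)
 23  10100101111111001010110→1 (0)
 24  01001011111110010101100→0 (0)
 25  10010111111100101011000→1 (0)
 26  00101111111001010110000→0 (1)
 27  01011111110010101100001→0 (1)
 28  10111111100101011000011→1 (0)
 29  01111111001010110000110→0 (1)
 30  11111110010101100001101→1 (0)
 31  11111100101011000011010→1 (0)
 32  11111001010110000110100→1 (1)
 33  11110010101100001101001→1 (1)
 34  11100101011000011010011→1 (0)
 35  11001010110000110100110→1 (1)
 36  10010101100001101001101→1 (0)
 37  00101011000011010011010→0 (0)
 38  01010110000110100110100→0 (1)
 39  10101100001101001101001→1 (0)
 40  01011000011010011010010→0 (0)
 41  10110000110100110100100→1 (1)
 42  01100001101001101001001→0 (0)
 43  11000011010011010010010→1 (1)
 44  10000110100110100100101→1 (0)
 45  00001101001101001001010→0 (1)
 46  00011010011010010010101→0 (0)
 47  00110100110100100101010→0 (1)
 48  01101001101001001010101→0 (0)
 49  11010011010010010101010→1 (1)
 50  10100110100100101010101→1 (0)
 51  01001101001001010101010→0 (1)
 52  10011010010010101010101→1 (1)
 53  00110100100101010101011→0 (1)
 54  01101001001010101010111→0 (0)
 55  11010010010101010101110→1 (1)
 56  10100100101010101011101→1 (0)
 57  01001001010101010111010→0 (0)
 58  10010010101010101110100→1 (1)

11101010011111000000010101001011111110010101100001101001101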